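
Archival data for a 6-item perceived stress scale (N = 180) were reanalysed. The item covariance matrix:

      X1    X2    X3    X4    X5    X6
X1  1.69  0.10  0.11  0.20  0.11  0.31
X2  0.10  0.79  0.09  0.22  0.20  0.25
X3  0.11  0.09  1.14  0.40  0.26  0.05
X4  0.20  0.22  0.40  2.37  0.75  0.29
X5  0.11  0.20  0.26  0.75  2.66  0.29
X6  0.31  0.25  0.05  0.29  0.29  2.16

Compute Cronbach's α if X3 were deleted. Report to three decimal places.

α = 0.450

Remaining items: X1, X2, X4, X5, X6 (k = 5).
Σσᵢ² = 1.69 + 0.79 + 2.37 + 2.66 + 2.16 = 9.67
Var(T) = 9.67 + 2 × 2.72 = 15.11
α (item deleted) = (5/4)·(1 − 9.67/15.11) = 0.450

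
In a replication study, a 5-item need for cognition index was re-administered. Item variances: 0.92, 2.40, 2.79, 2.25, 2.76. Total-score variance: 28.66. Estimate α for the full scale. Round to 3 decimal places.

α = 0.765

ΣVar(i) = 0.92 + 2.40 + 2.79 + 2.25 + 2.76 = 11.12
α = (k/(k−1))·(1 − ΣVar(i)/total variance) = (5/4)·(1 − 11.12/28.66) = 0.765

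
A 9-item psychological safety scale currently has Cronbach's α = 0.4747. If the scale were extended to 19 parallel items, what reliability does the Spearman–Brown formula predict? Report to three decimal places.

predicted reliability = 0.656

Length factor m = 19/9 = 2.1111
α' = m·α / (1 + (m−1)·α)
   = 19/9 × 0.4747 / (1 + (19/9 − 1) × 0.4747)
   = 1.0021 / 1.5274 = 0.656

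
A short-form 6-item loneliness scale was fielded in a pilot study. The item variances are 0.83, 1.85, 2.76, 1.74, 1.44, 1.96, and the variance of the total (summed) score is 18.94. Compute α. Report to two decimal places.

Σσᵢ² = 0.83 + 1.85 + 2.76 + 1.74 + 1.44 + 1.96 = 10.58
α = (k/(k−1))·(1 − Σσᵢ²/Var(T)) = (6/5)·(1 − 10.58/18.94) = 0.53

α = 0.53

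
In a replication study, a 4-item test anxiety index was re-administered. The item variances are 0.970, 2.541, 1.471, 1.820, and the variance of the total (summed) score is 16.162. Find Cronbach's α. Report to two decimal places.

Cronbach's α = 0.77

Σσ²ᵢ = 0.970 + 2.541 + 1.471 + 1.820 = 6.802
α = (k/(k−1))·(1 − Σσ²ᵢ/σ²_total) = (4/3)·(1 − 6.802/16.162) = 0.77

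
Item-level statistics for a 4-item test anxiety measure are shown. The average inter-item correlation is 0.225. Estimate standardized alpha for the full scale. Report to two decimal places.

α = 0.54

Standardized α = k·r̄ / (1 + (k−1)·r̄) = 4 × 0.225 / (1 + 3 × 0.225)
  = 0.9000 / 1.6750 = 0.54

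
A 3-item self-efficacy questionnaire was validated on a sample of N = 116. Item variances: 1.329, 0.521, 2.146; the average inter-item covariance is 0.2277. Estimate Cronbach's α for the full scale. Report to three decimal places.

Cronbach's α = 0.382

ΣVar(i) = 1.329 + 0.521 + 2.146 = 3.996
Sum of the 3 distinct covariances = 3 × 0.2277 = 0.6831
Var(T) = ΣVar(i) + 2·Σcov = 3.996 + 2 × 0.6831 = 5.3622
α = (3/2)·(1 − 3.996/5.3622) = 0.382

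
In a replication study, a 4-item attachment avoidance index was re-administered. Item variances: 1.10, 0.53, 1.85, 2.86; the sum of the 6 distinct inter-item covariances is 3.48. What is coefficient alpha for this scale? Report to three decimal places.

Σσ²ᵢ = 1.10 + 0.53 + 1.85 + 2.86 = 6.34
Sum of distinct covariances = 3.48
Var(T) = Σσ²ᵢ + 2·Σcov = 6.34 + 2 × 3.48 = 13.30
α = (4/3)·(1 − 6.34/13.30) = 0.698

α = 0.698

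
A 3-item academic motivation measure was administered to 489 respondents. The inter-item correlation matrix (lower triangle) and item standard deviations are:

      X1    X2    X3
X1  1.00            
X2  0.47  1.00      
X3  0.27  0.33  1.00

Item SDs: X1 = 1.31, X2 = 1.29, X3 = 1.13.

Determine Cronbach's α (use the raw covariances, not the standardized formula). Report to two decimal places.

Σσ²ᵢ = 1.31² + 1.29² + 1.13² = 4.6571
Covariances σ_ij = r_ij · s_i · s_j:
  σ(X1,X2) = 0.47 × 1.31 × 1.29 = 0.7943
  σ(X1,X3) = 0.27 × 1.31 × 1.13 = 0.3997
  σ(X2,X3) = 0.33 × 1.29 × 1.13 = 0.4810
σ²_T = Σσ²ᵢ + 2·Σσ_ij = 4.6571 + 2 × 1.6750 = 8.0071
α = (3/2)·(1 − 4.6571/8.0071) = 0.63

α = 0.63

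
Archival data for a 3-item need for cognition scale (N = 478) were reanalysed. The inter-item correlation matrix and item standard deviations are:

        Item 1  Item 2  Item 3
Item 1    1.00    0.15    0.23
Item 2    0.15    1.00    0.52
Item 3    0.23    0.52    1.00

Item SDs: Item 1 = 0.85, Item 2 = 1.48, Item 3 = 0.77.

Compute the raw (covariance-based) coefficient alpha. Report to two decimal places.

coefficient alpha = 0.52

Σσ²ᵢ = 0.85² + 1.48² + 0.77² = 3.5058
Covariances σ_ij = r_ij · s_i · s_j:
  σ(Item 1,Item 2) = 0.15 × 0.85 × 1.48 = 0.1887
  σ(Item 1,Item 3) = 0.23 × 0.85 × 0.77 = 0.1505
  σ(Item 2,Item 3) = 0.52 × 1.48 × 0.77 = 0.5926
σ²_T = Σσ²ᵢ + 2·Σσ_ij = 3.5058 + 2 × 0.9318 = 5.3694
α = (3/2)·(1 − 3.5058/5.3694) = 0.52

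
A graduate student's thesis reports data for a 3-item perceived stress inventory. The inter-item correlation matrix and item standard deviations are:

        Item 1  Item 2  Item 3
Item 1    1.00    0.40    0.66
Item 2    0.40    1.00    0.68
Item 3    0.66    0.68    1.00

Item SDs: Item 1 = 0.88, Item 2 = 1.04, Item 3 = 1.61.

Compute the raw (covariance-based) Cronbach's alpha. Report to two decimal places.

Σσ²ᵢ = 0.88² + 1.04² + 1.61² = 4.4481
Covariances σ_ij = r_ij · s_i · s_j:
  σ(Item 1,Item 2) = 0.40 × 0.88 × 1.04 = 0.3661
  σ(Item 1,Item 3) = 0.66 × 0.88 × 1.61 = 0.9351
  σ(Item 2,Item 3) = 0.68 × 1.04 × 1.61 = 1.1386
σ²_T = Σσ²ᵢ + 2·Σσ_ij = 4.4481 + 2 × 2.4398 = 9.3277
α = (3/2)·(1 − 4.4481/9.3277) = 0.78

α = 0.78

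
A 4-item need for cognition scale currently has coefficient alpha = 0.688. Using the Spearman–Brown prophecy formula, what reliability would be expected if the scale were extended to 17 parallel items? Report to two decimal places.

Length factor m = 17/4 = 4.2500
α' = m·α / (1 + (m−1)·α)
   = 17/4 × 0.688 / (1 + (17/4 − 1) × 0.688)
   = 2.9240 / 3.2360 = 0.90

predicted reliability = 0.90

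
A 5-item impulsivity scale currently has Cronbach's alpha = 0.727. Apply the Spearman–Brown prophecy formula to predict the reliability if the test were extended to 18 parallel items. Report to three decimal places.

Length factor m = 18/5 = 3.6000
α' = m·α / (1 + (m−1)·α)
   = 18/5 × 0.727 / (1 + (18/5 − 1) × 0.727)
   = 2.6172 / 2.8902 = 0.906

predicted reliability = 0.906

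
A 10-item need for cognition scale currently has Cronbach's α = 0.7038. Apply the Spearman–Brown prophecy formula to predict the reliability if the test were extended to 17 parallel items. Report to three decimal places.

predicted reliability = 0.802

Length factor m = 17/10 = 1.7000
α' = m·α / (1 + (m−1)·α)
   = 17/10 × 0.7038 / (1 + (17/10 − 1) × 0.7038)
   = 1.1965 / 1.4927 = 0.802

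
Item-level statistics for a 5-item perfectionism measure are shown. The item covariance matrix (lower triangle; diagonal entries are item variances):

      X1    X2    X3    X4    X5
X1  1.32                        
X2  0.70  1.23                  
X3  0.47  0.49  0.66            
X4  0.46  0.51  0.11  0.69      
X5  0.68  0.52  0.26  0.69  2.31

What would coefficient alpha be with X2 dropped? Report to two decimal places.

Remaining items: X1, X3, X4, X5 (k = 4).
Σσ²ᵢ = 1.32 + 0.66 + 0.69 + 2.31 = 4.98
total variance = 4.98 + 2 × 2.67 = 10.32
α (item deleted) = (4/3)·(1 − 4.98/10.32) = 0.69

coefficient alpha = 0.69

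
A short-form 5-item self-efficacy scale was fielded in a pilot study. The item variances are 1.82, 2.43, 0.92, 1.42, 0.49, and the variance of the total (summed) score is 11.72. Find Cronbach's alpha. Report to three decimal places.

Cronbach's alpha = 0.495

ΣVar(i) = 1.82 + 2.43 + 0.92 + 1.42 + 0.49 = 7.08
α = (k/(k−1))·(1 − ΣVar(i)/Var(T)) = (5/4)·(1 − 7.08/11.72) = 0.495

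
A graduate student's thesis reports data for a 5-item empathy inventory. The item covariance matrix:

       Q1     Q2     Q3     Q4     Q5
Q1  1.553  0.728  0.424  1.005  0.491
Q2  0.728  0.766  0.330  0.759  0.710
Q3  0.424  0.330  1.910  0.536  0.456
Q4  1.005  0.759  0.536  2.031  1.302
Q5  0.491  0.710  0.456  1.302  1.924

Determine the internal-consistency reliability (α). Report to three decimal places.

Σσᵢ² = 1.553 + 0.766 + 1.910 + 2.031 + 1.924 = 8.184
Sum of off-diagonal covariances = 6.741
Var(T) = 8.184 + 2 × 6.741 = 21.666
α = (k/(k−1))·(1 − Σσᵢ²/Var(T)) = (5/4)·(1 − 8.184/21.666) = 0.778

α = 0.778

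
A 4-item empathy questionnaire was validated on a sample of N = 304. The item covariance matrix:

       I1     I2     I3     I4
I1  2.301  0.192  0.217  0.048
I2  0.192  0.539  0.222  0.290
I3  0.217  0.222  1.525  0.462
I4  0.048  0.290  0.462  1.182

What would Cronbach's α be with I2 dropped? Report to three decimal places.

Remaining items: I1, I3, I4 (k = 3).
Σσ²ᵢ = 2.301 + 1.525 + 1.182 = 5.008
σ²_T = 5.008 + 2 × 0.727 = 6.462
α (item deleted) = (3/2)·(1 − 5.008/6.462) = 0.338

Cronbach's α = 0.338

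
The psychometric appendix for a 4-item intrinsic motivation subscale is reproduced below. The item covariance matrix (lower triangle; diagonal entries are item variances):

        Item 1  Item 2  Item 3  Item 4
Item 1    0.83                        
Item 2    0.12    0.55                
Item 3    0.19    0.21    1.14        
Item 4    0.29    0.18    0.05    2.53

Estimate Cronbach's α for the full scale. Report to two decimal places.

sum of item variances = 0.83 + 0.55 + 1.14 + 2.53 = 5.05
Sum of off-diagonal covariances = 1.04
total variance = 5.05 + 2 × 1.04 = 7.13
α = (k/(k−1))·(1 − sum of item variances/total variance) = (4/3)·(1 − 5.05/7.13) = 0.39

α = 0.39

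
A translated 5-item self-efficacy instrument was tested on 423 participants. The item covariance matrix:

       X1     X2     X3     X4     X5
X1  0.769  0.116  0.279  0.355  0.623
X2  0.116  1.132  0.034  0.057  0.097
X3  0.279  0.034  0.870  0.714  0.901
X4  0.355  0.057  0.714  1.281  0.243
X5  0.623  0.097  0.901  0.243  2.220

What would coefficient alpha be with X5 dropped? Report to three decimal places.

α = 0.579

Remaining items: X1, X2, X3, X4 (k = 4).
ΣVar(i) = 0.769 + 1.132 + 0.870 + 1.281 = 4.052
total variance = 4.052 + 2 × 1.555 = 7.162
α (item deleted) = (4/3)·(1 − 4.052/7.162) = 0.579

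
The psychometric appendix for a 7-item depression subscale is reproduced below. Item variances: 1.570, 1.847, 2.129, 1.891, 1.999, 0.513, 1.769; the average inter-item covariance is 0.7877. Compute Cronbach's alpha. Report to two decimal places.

sum of item variances = 1.570 + 1.847 + 2.129 + 1.891 + 1.999 + 0.513 + 1.769 = 11.718
Sum of the 21 distinct covariances = 21 × 0.7877 = 16.5417
Var(T) = sum of item variances + 2·Σcov = 11.718 + 2 × 16.5417 = 44.8014
α = (7/6)·(1 − 11.718/44.8014) = 0.86

α = 0.86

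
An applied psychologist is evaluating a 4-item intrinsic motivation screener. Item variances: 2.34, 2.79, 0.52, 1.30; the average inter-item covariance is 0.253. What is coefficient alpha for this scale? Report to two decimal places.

α = 0.41

Σσ²ᵢ = 2.34 + 2.79 + 0.52 + 1.30 = 6.95
Sum of the 6 distinct covariances = 6 × 0.253 = 1.518
σ²_T = Σσ²ᵢ + 2·Σcov = 6.95 + 2 × 1.518 = 9.986
α = (4/3)·(1 − 6.95/9.986) = 0.41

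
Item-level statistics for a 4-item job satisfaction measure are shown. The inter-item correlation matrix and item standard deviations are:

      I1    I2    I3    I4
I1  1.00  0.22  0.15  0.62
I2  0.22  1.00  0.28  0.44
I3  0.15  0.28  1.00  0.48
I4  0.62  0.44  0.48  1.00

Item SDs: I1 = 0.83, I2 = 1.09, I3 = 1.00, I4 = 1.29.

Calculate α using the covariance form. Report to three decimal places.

Σσ²ᵢ = 0.83² + 1.09² + 1.00² + 1.29² = 4.5411
Covariances σ_ij = r_ij · s_i · s_j:
  σ(I1,I2) = 0.22 × 0.83 × 1.09 = 0.1990
  σ(I1,I3) = 0.15 × 0.83 × 1.00 = 0.1245
  σ(I1,I4) = 0.62 × 0.83 × 1.29 = 0.6638
  σ(I2,I3) = 0.28 × 1.09 × 1.00 = 0.3052
  σ(I2,I4) = 0.44 × 1.09 × 1.29 = 0.6187
  σ(I3,I4) = 0.48 × 1.00 × 1.29 = 0.6192
σ²_T = Σσ²ᵢ + 2·Σσ_ij = 4.5411 + 2 × 2.5304 = 9.6019
α = (4/3)·(1 − 4.5411/9.6019) = 0.703

α = 0.703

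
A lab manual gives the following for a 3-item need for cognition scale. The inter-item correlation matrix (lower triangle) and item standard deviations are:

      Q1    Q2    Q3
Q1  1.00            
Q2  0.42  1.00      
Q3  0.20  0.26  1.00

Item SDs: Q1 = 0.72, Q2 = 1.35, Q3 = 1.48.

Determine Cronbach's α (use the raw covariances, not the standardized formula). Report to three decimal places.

α = 0.502

Σσ²ᵢ = 0.72² + 1.35² + 1.48² = 4.5313
Covariances σ_ij = r_ij · s_i · s_j:
  σ(Q1,Q2) = 0.42 × 0.72 × 1.35 = 0.4082
  σ(Q1,Q3) = 0.20 × 0.72 × 1.48 = 0.2131
  σ(Q2,Q3) = 0.26 × 1.35 × 1.48 = 0.5195
σ²_T = Σσ²ᵢ + 2·Σσ_ij = 4.5313 + 2 × 1.1408 = 6.8129
α = (3/2)·(1 − 4.5313/6.8129) = 0.502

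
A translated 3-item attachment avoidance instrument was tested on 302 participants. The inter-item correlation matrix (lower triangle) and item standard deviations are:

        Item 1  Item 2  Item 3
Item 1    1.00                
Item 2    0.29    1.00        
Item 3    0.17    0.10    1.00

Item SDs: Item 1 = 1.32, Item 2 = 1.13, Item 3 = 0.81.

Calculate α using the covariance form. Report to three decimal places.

Σσ²ᵢ = 1.32² + 1.13² + 0.81² = 3.6754
Covariances σ_ij = r_ij · s_i · s_j:
  σ(Item 1,Item 2) = 0.29 × 1.32 × 1.13 = 0.4326
  σ(Item 1,Item 3) = 0.17 × 1.32 × 0.81 = 0.1818
  σ(Item 2,Item 3) = 0.10 × 1.13 × 0.81 = 0.0915
σ²_T = Σσ²ᵢ + 2·Σσ_ij = 3.6754 + 2 × 0.7059 = 5.0872
α = (3/2)·(1 − 3.6754/5.0872) = 0.416

α = 0.416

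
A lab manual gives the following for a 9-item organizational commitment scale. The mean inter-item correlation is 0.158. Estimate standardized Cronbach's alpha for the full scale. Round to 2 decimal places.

Standardized α = k·r̄ / (1 + (k−1)·r̄) = 9 × 0.158 / (1 + 8 × 0.158)
  = 1.4220 / 2.2640 = 0.63

α = 0.63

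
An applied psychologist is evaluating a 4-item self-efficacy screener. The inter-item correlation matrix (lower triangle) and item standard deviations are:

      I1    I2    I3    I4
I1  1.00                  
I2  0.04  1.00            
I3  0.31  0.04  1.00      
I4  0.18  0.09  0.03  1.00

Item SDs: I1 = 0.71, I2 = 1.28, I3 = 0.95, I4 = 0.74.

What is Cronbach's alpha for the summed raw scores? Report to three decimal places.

Cronbach's alpha = 0.288

Σσ²ᵢ = 0.71² + 1.28² + 0.95² + 0.74² = 3.5926
Covariances σ_ij = r_ij · s_i · s_j:
  σ(I1,I2) = 0.04 × 0.71 × 1.28 = 0.0364
  σ(I1,I3) = 0.31 × 0.71 × 0.95 = 0.2091
  σ(I1,I4) = 0.18 × 0.71 × 0.74 = 0.0946
  σ(I2,I3) = 0.04 × 1.28 × 0.95 = 0.0486
  σ(I2,I4) = 0.09 × 1.28 × 0.74 = 0.0852
  σ(I3,I4) = 0.03 × 0.95 × 0.74 = 0.0211
σ²_T = Σσ²ᵢ + 2·Σσ_ij = 3.5926 + 2 × 0.4950 = 4.5826
α = (4/3)·(1 − 3.5926/4.5826) = 0.288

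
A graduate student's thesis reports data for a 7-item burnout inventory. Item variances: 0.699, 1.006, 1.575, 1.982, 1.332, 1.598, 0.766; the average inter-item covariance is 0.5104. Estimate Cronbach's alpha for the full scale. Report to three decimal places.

Σσᵢ² = 0.699 + 1.006 + 1.575 + 1.982 + 1.332 + 1.598 + 0.766 = 8.958
Sum of the 21 distinct covariances = 21 × 0.5104 = 10.7184
σ²_total = Σσᵢ² + 2·Σcov = 8.958 + 2 × 10.7184 = 30.3948
α = (7/6)·(1 − 8.958/30.3948) = 0.823

α = 0.823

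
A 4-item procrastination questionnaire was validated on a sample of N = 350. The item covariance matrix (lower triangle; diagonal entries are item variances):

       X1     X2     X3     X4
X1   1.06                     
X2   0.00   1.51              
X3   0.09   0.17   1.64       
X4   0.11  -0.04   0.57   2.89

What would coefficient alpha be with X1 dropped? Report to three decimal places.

α = 0.282

Remaining items: X2, X3, X4 (k = 3).
Σσᵢ² = 1.51 + 1.64 + 2.89 = 6.04
σ²_T = 6.04 + 2 × 0.70 = 7.44
α (item deleted) = (3/2)·(1 − 6.04/7.44) = 0.282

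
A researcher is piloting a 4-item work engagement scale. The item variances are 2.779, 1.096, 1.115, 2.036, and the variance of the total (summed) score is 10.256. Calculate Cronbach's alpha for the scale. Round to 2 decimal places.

α = 0.42

Σσ²ᵢ = 2.779 + 1.096 + 1.115 + 2.036 = 7.026
α = (k/(k−1))·(1 − Σσ²ᵢ/σ²_total) = (4/3)·(1 − 7.026/10.256) = 0.42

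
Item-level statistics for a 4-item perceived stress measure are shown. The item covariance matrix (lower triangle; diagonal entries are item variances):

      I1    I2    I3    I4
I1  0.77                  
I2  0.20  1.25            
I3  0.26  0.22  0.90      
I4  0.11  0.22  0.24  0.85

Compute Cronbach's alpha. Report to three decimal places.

Σσᵢ² = 0.77 + 1.25 + 0.90 + 0.85 = 3.77
Sum of off-diagonal covariances = 1.25
total variance = 3.77 + 2 × 1.25 = 6.27
α = (k/(k−1))·(1 − Σσᵢ²/total variance) = (4/3)·(1 − 3.77/6.27) = 0.532

α = 0.532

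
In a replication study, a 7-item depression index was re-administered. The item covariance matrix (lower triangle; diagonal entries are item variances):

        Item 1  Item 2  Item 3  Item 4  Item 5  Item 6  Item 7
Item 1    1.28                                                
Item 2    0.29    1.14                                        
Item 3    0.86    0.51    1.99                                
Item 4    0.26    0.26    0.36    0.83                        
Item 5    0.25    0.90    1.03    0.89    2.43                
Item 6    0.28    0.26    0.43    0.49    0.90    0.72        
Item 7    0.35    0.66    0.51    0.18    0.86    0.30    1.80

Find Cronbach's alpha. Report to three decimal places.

α = 0.793

Σσᵢ² = 1.28 + 1.14 + 1.99 + 0.83 + 2.43 + 0.72 + 1.80 = 10.19
Sum of off-diagonal covariances = 10.83
σ²_T = 10.19 + 2 × 10.83 = 31.85
α = (k/(k−1))·(1 − Σσᵢ²/σ²_T) = (7/6)·(1 − 10.19/31.85) = 0.793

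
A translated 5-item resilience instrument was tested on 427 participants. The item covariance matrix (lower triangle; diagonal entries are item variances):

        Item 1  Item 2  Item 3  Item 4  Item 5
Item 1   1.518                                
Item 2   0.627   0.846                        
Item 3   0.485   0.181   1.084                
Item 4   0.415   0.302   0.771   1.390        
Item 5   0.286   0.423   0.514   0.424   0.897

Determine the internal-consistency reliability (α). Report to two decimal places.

sum of item variances = 1.518 + 0.846 + 1.084 + 1.390 + 0.897 = 5.735
Sum of the distinct covariances = 4.428
σ²_T = 5.735 + 2 × 4.428 = 14.591
α = (k/(k−1))·(1 − sum of item variances/σ²_T) = (5/4)·(1 − 5.735/14.591) = 0.76

α = 0.76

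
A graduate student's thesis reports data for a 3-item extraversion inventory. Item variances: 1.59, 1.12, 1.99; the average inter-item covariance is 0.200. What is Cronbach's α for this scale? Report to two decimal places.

sum of item variances = 1.59 + 1.12 + 1.99 = 4.70
Sum of the 3 distinct covariances = 3 × 0.200 = 0.600
σ²_total = sum of item variances + 2·Σcov = 4.70 + 2 × 0.600 = 5.900
α = (3/2)·(1 − 4.70/5.900) = 0.31

Cronbach's α = 0.31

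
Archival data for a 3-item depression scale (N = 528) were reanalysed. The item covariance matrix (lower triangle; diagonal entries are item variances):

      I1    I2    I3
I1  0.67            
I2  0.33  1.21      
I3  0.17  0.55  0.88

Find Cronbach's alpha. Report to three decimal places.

Cronbach's alpha = 0.648

Σσ²ᵢ = 0.67 + 1.21 + 0.88 = 2.76
Σ_{i<j} σ_ij = 1.05
σ²_total = 2.76 + 2 × 1.05 = 4.86
α = (k/(k−1))·(1 − Σσ²ᵢ/σ²_total) = (3/2)·(1 − 2.76/4.86) = 0.648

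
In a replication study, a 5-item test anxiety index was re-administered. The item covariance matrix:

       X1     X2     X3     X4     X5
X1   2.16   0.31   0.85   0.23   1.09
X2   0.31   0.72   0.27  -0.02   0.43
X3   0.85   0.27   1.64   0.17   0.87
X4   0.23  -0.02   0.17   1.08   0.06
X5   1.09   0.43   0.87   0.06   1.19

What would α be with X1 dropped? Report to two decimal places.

α = 0.58

Remaining items: X2, X3, X4, X5 (k = 4).
sum of item variances = 0.72 + 1.64 + 1.08 + 1.19 = 4.63
total variance = 4.63 + 2 × 1.78 = 8.19
α (item deleted) = (4/3)·(1 − 4.63/8.19) = 0.58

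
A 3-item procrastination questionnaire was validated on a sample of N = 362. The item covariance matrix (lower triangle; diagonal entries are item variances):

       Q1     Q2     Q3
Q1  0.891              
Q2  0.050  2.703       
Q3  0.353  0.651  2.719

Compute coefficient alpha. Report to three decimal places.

α = 0.375

ΣVar(i) = 0.891 + 2.703 + 2.719 = 6.313
Sum of off-diagonal covariances = 1.054
σ²_total = 6.313 + 2 × 1.054 = 8.421
α = (k/(k−1))·(1 − ΣVar(i)/σ²_total) = (3/2)·(1 − 6.313/8.421) = 0.375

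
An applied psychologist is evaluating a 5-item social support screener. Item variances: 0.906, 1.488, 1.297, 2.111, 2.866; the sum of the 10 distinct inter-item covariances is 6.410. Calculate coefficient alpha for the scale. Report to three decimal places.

α = 0.746

ΣVar(i) = 0.906 + 1.488 + 1.297 + 2.111 + 2.866 = 8.668
Sum of distinct covariances = 6.410
total variance = ΣVar(i) + 2·Σcov = 8.668 + 2 × 6.410 = 21.488
α = (5/4)·(1 − 8.668/21.488) = 0.746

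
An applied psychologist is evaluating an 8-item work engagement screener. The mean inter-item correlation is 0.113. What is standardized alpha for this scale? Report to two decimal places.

Standardized α = k·r̄ / (1 + (k−1)·r̄) = 8 × 0.113 / (1 + 7 × 0.113)
  = 0.9040 / 1.7910 = 0.50

standardized alpha = 0.50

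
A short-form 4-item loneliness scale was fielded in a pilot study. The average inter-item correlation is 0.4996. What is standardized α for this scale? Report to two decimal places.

standardized α = 0.80

Standardized α = k·r̄ / (1 + (k−1)·r̄) = 4 × 0.4996 / (1 + 3 × 0.4996)
  = 1.9984 / 2.4988 = 0.80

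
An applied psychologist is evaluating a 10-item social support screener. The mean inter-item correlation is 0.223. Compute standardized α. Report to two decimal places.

standardized α = 0.74

Standardized α = k·r̄ / (1 + (k−1)·r̄) = 10 × 0.223 / (1 + 9 × 0.223)
  = 2.2300 / 3.0070 = 0.74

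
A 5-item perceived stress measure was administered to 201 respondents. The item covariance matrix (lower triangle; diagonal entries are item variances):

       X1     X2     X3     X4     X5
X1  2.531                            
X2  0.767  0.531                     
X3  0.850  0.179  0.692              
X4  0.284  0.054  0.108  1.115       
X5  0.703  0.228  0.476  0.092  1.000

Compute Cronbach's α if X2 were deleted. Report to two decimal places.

Remaining items: X1, X3, X4, X5 (k = 4).
Σσᵢ² = 2.531 + 0.692 + 1.115 + 1.000 = 5.338
Var(T) = 5.338 + 2 × 2.513 = 10.364
α (item deleted) = (4/3)·(1 − 5.338/10.364) = 0.65

Cronbach's α = 0.65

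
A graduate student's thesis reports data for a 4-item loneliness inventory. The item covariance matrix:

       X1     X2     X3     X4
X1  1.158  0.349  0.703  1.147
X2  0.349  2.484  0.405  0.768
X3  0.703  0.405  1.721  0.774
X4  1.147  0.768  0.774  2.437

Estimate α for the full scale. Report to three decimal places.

Σσᵢ² = 1.158 + 2.484 + 1.721 + 2.437 = 7.800
Sum of off-diagonal covariances = 4.146
σ²_T = 7.800 + 2 × 4.146 = 16.092
α = (k/(k−1))·(1 − Σσᵢ²/σ²_T) = (4/3)·(1 − 7.800/16.092) = 0.687

α = 0.687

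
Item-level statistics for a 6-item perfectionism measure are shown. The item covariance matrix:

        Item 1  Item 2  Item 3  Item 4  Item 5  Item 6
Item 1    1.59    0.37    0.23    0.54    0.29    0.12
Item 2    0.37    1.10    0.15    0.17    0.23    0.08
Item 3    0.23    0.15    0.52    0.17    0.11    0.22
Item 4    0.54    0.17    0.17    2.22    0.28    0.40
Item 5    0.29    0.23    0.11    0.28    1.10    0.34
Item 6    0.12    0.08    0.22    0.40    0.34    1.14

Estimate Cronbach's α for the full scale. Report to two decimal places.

Σσ²ᵢ = 1.59 + 1.10 + 0.52 + 2.22 + 1.10 + 1.14 = 7.67
Sum of off-diagonal covariances = 3.70
σ²_T = 7.67 + 2 × 3.70 = 15.07
α = (k/(k−1))·(1 − Σσ²ᵢ/σ²_T) = (6/5)·(1 − 7.67/15.07) = 0.59

α = 0.59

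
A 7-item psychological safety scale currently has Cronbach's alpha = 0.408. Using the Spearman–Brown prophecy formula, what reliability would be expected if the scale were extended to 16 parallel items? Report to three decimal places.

predicted reliability = 0.612

Length factor m = 16/7 = 2.2857
α' = m·α / (1 + (m−1)·α)
   = 16/7 × 0.408 / (1 + (16/7 − 1) × 0.408)
   = 0.9326 / 1.5246 = 0.612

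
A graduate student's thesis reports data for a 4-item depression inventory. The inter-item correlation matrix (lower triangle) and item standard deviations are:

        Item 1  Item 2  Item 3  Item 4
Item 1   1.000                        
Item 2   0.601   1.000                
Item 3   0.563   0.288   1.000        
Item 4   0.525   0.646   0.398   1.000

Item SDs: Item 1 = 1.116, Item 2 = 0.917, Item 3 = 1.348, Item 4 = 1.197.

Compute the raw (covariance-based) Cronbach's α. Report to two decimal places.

α = 0.79

Σσ²ᵢ = 1.116² + 0.917² + 1.348² + 1.197² = 5.3363
Covariances σ_ij = r_ij · s_i · s_j:
  σ(Item 1,Item 2) = 0.601 × 1.116 × 0.917 = 0.6150
  σ(Item 1,Item 3) = 0.563 × 1.116 × 1.348 = 0.8470
  σ(Item 1,Item 4) = 0.525 × 1.116 × 1.197 = 0.7013
  σ(Item 2,Item 3) = 0.288 × 0.917 × 1.348 = 0.3560
  σ(Item 2,Item 4) = 0.646 × 0.917 × 1.197 = 0.7091
  σ(Item 3,Item 4) = 0.398 × 1.348 × 1.197 = 0.6422
σ²_T = Σσ²ᵢ + 2·Σσ_ij = 5.3363 + 2 × 3.8706 = 13.0775
α = (4/3)·(1 − 5.3363/13.0775) = 0.79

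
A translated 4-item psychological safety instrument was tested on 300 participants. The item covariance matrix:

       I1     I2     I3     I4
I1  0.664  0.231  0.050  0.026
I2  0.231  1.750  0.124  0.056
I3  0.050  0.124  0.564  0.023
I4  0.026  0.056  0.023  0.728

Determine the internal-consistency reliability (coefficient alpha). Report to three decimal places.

coefficient alpha = 0.288

Σσᵢ² = 0.664 + 1.750 + 0.564 + 0.728 = 3.706
Σ_{i<j} σ_ij = 0.510
total variance = 3.706 + 2 × 0.510 = 4.726
α = (k/(k−1))·(1 − Σσᵢ²/total variance) = (4/3)·(1 − 3.706/4.726) = 0.288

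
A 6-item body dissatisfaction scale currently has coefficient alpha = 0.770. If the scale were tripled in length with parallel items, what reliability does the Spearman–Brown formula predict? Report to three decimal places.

predicted reliability = 0.909

Length factor m = 3
α' = m·α / (1 + (m−1)·α)
   = 3 × 0.770 / (1 + (3 − 1) × 0.770)
   = 2.3100 / 2.5400 = 0.909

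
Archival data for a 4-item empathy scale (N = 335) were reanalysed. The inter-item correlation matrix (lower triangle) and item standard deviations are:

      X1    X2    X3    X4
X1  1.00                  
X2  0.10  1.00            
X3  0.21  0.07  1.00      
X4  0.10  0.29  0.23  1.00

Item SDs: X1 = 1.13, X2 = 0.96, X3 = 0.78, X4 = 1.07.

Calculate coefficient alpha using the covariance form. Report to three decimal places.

coefficient alpha = 0.435

Σσ²ᵢ = 1.13² + 0.96² + 0.78² + 1.07² = 3.9518
Covariances σ_ij = r_ij · s_i · s_j:
  σ(X1,X2) = 0.10 × 1.13 × 0.96 = 0.1085
  σ(X1,X3) = 0.21 × 1.13 × 0.78 = 0.1851
  σ(X1,X4) = 0.10 × 1.13 × 1.07 = 0.1209
  σ(X2,X3) = 0.07 × 0.96 × 0.78 = 0.0524
  σ(X2,X4) = 0.29 × 0.96 × 1.07 = 0.2979
  σ(X3,X4) = 0.23 × 0.78 × 1.07 = 0.1920
σ²_T = Σσ²ᵢ + 2·Σσ_ij = 3.9518 + 2 × 0.9568 = 5.8654
α = (4/3)·(1 − 3.9518/5.8654) = 0.435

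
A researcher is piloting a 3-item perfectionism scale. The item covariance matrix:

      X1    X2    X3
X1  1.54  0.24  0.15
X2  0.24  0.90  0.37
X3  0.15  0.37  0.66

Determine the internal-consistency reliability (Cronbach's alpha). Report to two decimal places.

sum of item variances = 1.54 + 0.90 + 0.66 = 3.10
Σ_{i<j} σ_ij = 0.76
total variance = 3.10 + 2 × 0.76 = 4.62
α = (k/(k−1))·(1 − sum of item variances/total variance) = (3/2)·(1 − 3.10/4.62) = 0.49

Cronbach's alpha = 0.49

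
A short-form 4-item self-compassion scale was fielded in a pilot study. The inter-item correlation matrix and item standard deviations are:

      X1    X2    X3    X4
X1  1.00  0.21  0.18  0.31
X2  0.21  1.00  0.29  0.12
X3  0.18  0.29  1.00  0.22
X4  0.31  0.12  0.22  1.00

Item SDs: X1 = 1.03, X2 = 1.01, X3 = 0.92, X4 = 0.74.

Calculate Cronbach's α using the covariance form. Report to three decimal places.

α = 0.527

Σσ²ᵢ = 1.03² + 1.01² + 0.92² + 0.74² = 3.4750
Covariances σ_ij = r_ij · s_i · s_j:
  σ(X1,X2) = 0.21 × 1.03 × 1.01 = 0.2185
  σ(X1,X3) = 0.18 × 1.03 × 0.92 = 0.1706
  σ(X1,X4) = 0.31 × 1.03 × 0.74 = 0.2363
  σ(X2,X3) = 0.29 × 1.01 × 0.92 = 0.2695
  σ(X2,X4) = 0.12 × 1.01 × 0.74 = 0.0897
  σ(X3,X4) = 0.22 × 0.92 × 0.74 = 0.1498
σ²_T = Σσ²ᵢ + 2·Σσ_ij = 3.4750 + 2 × 1.1344 = 5.7438
α = (4/3)·(1 − 3.4750/5.7438) = 0.527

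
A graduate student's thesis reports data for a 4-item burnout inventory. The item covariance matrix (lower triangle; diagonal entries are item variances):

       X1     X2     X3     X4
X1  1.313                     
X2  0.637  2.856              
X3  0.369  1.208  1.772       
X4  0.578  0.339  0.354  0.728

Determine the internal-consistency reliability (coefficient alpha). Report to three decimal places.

α = 0.681

Σσᵢ² = 1.313 + 2.856 + 1.772 + 0.728 = 6.669
Sum of off-diagonal covariances = 3.485
σ²_total = 6.669 + 2 × 3.485 = 13.639
α = (k/(k−1))·(1 − Σσᵢ²/σ²_total) = (4/3)·(1 − 6.669/13.639) = 0.681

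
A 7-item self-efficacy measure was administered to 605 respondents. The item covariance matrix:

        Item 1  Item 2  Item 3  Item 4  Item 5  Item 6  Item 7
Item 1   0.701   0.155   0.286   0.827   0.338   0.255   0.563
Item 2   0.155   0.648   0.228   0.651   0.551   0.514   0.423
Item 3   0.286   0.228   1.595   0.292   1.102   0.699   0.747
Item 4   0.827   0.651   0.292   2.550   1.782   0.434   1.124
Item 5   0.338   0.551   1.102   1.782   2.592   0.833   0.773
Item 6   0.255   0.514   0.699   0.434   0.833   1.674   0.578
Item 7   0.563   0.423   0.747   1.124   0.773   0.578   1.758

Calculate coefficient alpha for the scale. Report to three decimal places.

ΣVar(i) = 0.701 + 0.648 + 1.595 + 2.550 + 2.592 + 1.674 + 1.758 = 11.518
Σ_{i<j} σ_ij = 13.155
total variance = 11.518 + 2 × 13.155 = 37.828
α = (k/(k−1))·(1 − ΣVar(i)/total variance) = (7/6)·(1 − 11.518/37.828) = 0.811

coefficient alpha = 0.811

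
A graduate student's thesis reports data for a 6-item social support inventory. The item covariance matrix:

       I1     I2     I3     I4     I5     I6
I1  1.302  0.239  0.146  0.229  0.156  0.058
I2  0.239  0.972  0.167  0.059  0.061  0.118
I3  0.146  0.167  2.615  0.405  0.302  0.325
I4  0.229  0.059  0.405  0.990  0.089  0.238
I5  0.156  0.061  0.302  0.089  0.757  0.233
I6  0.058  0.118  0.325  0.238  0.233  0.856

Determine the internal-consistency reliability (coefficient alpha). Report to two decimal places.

coefficient alpha = 0.52

Σσ²ᵢ = 1.302 + 0.972 + 2.615 + 0.990 + 0.757 + 0.856 = 7.492
Σ_{i<j} σ_ij = 2.825
σ²_T = 7.492 + 2 × 2.825 = 13.142
α = (k/(k−1))·(1 − Σσ²ᵢ/σ²_T) = (6/5)·(1 − 7.492/13.142) = 0.52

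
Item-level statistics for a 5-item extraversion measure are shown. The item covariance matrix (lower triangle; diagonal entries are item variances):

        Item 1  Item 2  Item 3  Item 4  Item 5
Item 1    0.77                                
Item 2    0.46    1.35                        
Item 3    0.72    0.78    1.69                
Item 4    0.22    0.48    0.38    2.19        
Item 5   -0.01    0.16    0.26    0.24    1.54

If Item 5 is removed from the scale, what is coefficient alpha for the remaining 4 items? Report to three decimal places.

Remaining items: Item 1, Item 2, Item 3, Item 4 (k = 4).
Σσ²ᵢ = 0.77 + 1.35 + 1.69 + 2.19 = 6.00
Var(T) = 6.00 + 2 × 3.04 = 12.08
α (item deleted) = (4/3)·(1 − 6.00/12.08) = 0.671

coefficient alpha = 0.671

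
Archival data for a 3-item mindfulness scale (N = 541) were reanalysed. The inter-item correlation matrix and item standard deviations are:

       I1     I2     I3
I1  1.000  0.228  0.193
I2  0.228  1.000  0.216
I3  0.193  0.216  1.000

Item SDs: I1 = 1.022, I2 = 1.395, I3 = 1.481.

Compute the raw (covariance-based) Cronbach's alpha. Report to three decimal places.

α = 0.436

Σσ²ᵢ = 1.022² + 1.395² + 1.481² = 5.1839
Covariances σ_ij = r_ij · s_i · s_j:
  σ(I1,I2) = 0.228 × 1.022 × 1.395 = 0.3251
  σ(I1,I3) = 0.193 × 1.022 × 1.481 = 0.2921
  σ(I2,I3) = 0.216 × 1.395 × 1.481 = 0.4463
σ²_T = Σσ²ᵢ + 2·Σσ_ij = 5.1839 + 2 × 1.0635 = 7.3109
α = (3/2)·(1 − 5.1839/7.3109) = 0.436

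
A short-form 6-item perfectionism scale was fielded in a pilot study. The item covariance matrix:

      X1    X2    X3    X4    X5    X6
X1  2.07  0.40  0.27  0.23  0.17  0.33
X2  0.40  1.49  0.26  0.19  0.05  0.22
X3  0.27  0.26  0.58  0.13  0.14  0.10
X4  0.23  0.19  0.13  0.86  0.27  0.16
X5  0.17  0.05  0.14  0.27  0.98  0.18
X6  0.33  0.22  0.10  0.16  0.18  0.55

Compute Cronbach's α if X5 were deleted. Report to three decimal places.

α = 0.565

Remaining items: X1, X2, X3, X4, X6 (k = 5).
Σσ²ᵢ = 2.07 + 1.49 + 0.58 + 0.86 + 0.55 = 5.55
σ²_total = 5.55 + 2 × 2.29 = 10.13
α (item deleted) = (5/4)·(1 − 5.55/10.13) = 0.565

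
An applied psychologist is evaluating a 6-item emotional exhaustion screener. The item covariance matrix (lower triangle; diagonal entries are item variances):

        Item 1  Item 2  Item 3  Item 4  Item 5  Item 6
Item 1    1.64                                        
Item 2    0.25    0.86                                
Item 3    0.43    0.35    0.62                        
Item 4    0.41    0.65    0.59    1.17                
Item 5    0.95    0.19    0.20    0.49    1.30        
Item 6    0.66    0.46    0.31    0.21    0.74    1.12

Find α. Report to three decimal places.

ΣVar(i) = 1.64 + 0.86 + 0.62 + 1.17 + 1.30 + 1.12 = 6.71
Sum of the distinct covariances = 6.89
total variance = 6.71 + 2 × 6.89 = 20.49
α = (k/(k−1))·(1 − ΣVar(i)/total variance) = (6/5)·(1 − 6.71/20.49) = 0.807

α = 0.807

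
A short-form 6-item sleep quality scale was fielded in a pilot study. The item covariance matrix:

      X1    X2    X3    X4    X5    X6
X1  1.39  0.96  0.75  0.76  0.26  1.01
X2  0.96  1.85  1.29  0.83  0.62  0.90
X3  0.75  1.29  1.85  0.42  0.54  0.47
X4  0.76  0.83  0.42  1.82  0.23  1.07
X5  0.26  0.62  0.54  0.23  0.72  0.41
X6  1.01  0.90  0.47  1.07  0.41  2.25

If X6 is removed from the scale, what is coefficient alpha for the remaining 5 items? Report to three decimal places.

Remaining items: X1, X2, X3, X4, X5 (k = 5).
Σσ²ᵢ = 1.39 + 1.85 + 1.85 + 1.82 + 0.72 = 7.63
Var(T) = 7.63 + 2 × 6.66 = 20.95
α (item deleted) = (5/4)·(1 − 7.63/20.95) = 0.795

coefficient alpha = 0.795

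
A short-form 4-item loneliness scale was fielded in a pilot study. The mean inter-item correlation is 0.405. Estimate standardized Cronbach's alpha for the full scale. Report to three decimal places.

Standardized α = k·r̄ / (1 + (k−1)·r̄) = 4 × 0.405 / (1 + 3 × 0.405)
  = 1.6200 / 2.2150 = 0.731

standardized Cronbach's alpha = 0.731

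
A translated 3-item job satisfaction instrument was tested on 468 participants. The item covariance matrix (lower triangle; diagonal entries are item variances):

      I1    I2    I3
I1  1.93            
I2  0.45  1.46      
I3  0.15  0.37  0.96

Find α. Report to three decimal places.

Σσ²ᵢ = 1.93 + 1.46 + 0.96 = 4.35
Sum of the distinct covariances = 0.97
total variance = 4.35 + 2 × 0.97 = 6.29
α = (k/(k−1))·(1 − Σσ²ᵢ/total variance) = (3/2)·(1 − 4.35/6.29) = 0.463

α = 0.463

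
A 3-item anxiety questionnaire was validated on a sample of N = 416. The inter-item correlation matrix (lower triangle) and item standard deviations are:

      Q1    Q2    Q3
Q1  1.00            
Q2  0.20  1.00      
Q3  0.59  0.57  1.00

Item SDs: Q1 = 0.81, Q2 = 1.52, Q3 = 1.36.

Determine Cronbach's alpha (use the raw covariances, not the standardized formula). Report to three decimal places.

α = 0.694

Σσ²ᵢ = 0.81² + 1.52² + 1.36² = 4.8161
Covariances σ_ij = r_ij · s_i · s_j:
  σ(Q1,Q2) = 0.20 × 0.81 × 1.52 = 0.2462
  σ(Q1,Q3) = 0.59 × 0.81 × 1.36 = 0.6499
  σ(Q2,Q3) = 0.57 × 1.52 × 1.36 = 1.1783
σ²_T = Σσ²ᵢ + 2·Σσ_ij = 4.8161 + 2 × 2.0744 = 8.9649
α = (3/2)·(1 − 4.8161/8.9649) = 0.694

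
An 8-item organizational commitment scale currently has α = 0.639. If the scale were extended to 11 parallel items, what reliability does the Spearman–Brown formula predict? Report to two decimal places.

predicted reliability = 0.71

Length factor m = 11/8 = 1.3750
α' = m·α / (1 + (m−1)·α)
   = 11/8 × 0.639 / (1 + (11/8 − 1) × 0.639)
   = 0.8786 / 1.2396 = 0.71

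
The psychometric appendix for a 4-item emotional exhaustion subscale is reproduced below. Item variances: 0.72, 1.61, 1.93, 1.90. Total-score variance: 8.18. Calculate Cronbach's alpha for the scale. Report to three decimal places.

ΣVar(i) = 0.72 + 1.61 + 1.93 + 1.90 = 6.16
α = (k/(k−1))·(1 − ΣVar(i)/σ²_total) = (4/3)·(1 − 6.16/8.18) = 0.329

α = 0.329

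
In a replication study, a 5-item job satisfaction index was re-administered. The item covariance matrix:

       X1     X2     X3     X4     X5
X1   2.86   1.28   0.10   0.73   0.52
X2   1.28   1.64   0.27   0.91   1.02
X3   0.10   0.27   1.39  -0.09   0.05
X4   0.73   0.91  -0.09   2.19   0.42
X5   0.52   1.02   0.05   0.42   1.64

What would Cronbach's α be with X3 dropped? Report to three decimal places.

Remaining items: X1, X2, X4, X5 (k = 4).
Σσ²ᵢ = 2.86 + 1.64 + 2.19 + 1.64 = 8.33
total variance = 8.33 + 2 × 4.88 = 18.09
α (item deleted) = (4/3)·(1 − 8.33/18.09) = 0.719

α = 0.719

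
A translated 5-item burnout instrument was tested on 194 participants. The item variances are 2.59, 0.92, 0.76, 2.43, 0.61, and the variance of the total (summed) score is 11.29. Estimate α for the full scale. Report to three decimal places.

ΣVar(i) = 2.59 + 0.92 + 0.76 + 2.43 + 0.61 = 7.31
α = (k/(k−1))·(1 − ΣVar(i)/σ²_total) = (5/4)·(1 − 7.31/11.29) = 0.441

α = 0.441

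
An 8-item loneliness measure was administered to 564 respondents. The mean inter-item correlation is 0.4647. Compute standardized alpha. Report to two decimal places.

Standardized α = k·r̄ / (1 + (k−1)·r̄) = 8 × 0.4647 / (1 + 7 × 0.4647)
  = 3.7176 / 4.2529 = 0.87

standardized alpha = 0.87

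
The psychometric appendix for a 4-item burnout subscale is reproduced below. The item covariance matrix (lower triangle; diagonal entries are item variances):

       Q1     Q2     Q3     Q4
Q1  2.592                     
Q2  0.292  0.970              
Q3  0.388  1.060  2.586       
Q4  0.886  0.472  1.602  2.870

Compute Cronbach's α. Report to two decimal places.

α = 0.68

Σσ²ᵢ = 2.592 + 0.970 + 2.586 + 2.870 = 9.018
Sum of off-diagonal covariances = 4.700
σ²_T = 9.018 + 2 × 4.700 = 18.418
α = (k/(k−1))·(1 − Σσ²ᵢ/σ²_T) = (4/3)·(1 − 9.018/18.418) = 0.68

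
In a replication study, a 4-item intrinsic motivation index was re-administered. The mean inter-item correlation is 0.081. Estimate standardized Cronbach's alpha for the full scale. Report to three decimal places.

standardized Cronbach's alpha = 0.261

Standardized α = k·r̄ / (1 + (k−1)·r̄) = 4 × 0.081 / (1 + 3 × 0.081)
  = 0.3240 / 1.2430 = 0.261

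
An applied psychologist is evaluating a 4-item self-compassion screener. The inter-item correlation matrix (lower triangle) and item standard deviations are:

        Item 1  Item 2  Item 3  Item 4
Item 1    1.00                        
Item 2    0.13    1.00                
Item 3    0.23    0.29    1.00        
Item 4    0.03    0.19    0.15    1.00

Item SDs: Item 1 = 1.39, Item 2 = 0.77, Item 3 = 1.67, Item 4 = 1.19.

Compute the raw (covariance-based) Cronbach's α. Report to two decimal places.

Σσ²ᵢ = 1.39² + 0.77² + 1.67² + 1.19² = 6.7300
Covariances σ_ij = r_ij · s_i · s_j:
  σ(Item 1,Item 2) = 0.13 × 1.39 × 0.77 = 0.1391
  σ(Item 1,Item 3) = 0.23 × 1.39 × 1.67 = 0.5339
  σ(Item 1,Item 4) = 0.03 × 1.39 × 1.19 = 0.0496
  σ(Item 2,Item 3) = 0.29 × 0.77 × 1.67 = 0.3729
  σ(Item 2,Item 4) = 0.19 × 0.77 × 1.19 = 0.1741
  σ(Item 3,Item 4) = 0.15 × 1.67 × 1.19 = 0.2981
σ²_T = Σσ²ᵢ + 2·Σσ_ij = 6.7300 + 2 × 1.5677 = 9.8654
α = (4/3)·(1 − 6.7300/9.8654) = 0.42

Cronbach's α = 0.42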